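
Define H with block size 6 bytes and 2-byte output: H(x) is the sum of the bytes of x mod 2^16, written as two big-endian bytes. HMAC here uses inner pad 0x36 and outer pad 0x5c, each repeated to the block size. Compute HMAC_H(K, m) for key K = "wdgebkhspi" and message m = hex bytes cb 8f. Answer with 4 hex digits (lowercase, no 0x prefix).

02c0

Key "wdgebkhspi" = 77 64 67 65 62 6b 68 73 70 69 is 10 bytes > B = 6, so hash it first: H(key) = 04 28, then zero-pad to 6 bytes: K' = 04 28 00 00 00 00.
K' ⊕ ipad = 32 1e 36 36 36 36.  K' ⊕ opad = 58 74 5c 5c 5c 5c.
Inner input = (K'⊕ipad) ∥ m = 32 1e 36 36 36 36 ∥ cb 8f.
Inner hash: sum = 50+30+54+54+54+54+203+143 = 642 → 02 82.
Outer input = (K'⊕opad) ∥ inner = 58 74 5c 5c 5c 5c ∥ 02 82.
Outer hash (tag): sum = 88+116+92+92+92+92+2+130 = 704 → 02 c0.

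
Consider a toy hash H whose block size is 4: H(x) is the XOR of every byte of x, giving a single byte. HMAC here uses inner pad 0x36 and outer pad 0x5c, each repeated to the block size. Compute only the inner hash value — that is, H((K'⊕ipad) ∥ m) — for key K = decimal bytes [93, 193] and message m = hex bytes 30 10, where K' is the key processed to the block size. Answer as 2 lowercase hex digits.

bc

Key decimal bytes [93, 193] = 5d c1 is 2 bytes ≤ B = 4; zero-pad to 4 bytes: K' = 5d c1 00 00.
K' ⊕ ipad = 6b f7 36 36.
Inner input = 6b f7 36 36 ∥ 30 10.
Inner hash: XOR 6b⊕f7⊕36⊕36⊕30⊕10 = bc.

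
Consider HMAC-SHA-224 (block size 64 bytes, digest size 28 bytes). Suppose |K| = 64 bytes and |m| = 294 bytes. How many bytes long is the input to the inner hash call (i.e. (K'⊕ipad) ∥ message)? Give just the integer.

358

Key is 64 ≤ 64 bytes, zero-padded: |K'| = 64.
Inner input = (K'⊕ipad) ∥ m → 64 + 294 = 358 bytes.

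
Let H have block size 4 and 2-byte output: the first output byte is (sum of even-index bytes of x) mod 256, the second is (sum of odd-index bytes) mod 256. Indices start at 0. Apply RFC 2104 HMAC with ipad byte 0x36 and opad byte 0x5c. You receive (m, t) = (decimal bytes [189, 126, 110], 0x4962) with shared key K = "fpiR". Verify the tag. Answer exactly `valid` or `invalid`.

valid

Key "fpiR" = 66 70 69 52 is exactly B = 4 bytes: K' = 66 70 69 52.
K' ⊕ ipad = 50 46 5f 64; K' ⊕ opad = 3a 2c 35 0e.
Inner hash: even-index sum = 474 mod 256 = 218; odd-index sum = 296 mod 256 = 40 → da 28.
Outer hash (recomputed tag): even-index sum = 329 mod 256 = 73; odd-index sum = 98 mod 256 = 98 → 49 62.
Recomputed tag = 4962; claimed = 4962 → match.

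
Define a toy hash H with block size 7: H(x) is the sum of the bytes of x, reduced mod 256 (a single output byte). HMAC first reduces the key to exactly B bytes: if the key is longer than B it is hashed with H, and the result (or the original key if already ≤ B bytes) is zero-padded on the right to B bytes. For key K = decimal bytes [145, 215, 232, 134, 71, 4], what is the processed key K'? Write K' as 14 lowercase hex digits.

91d7e886470400

Key decimal bytes [145, 215, 232, 134, 71, 4] = 91 d7 e8 86 47 04 is 6 bytes ≤ B = 7; zero-pad to 7 bytes: K' = 91 d7 e8 86 47 04 00.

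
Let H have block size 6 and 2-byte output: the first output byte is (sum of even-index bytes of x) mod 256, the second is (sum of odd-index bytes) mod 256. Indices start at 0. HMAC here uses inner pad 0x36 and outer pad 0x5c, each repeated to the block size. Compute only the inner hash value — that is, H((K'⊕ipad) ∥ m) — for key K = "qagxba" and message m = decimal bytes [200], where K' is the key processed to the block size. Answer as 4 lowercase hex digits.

Key "qagxba" = 71 61 67 78 62 61 is exactly B = 6 bytes: K' = 71 61 67 78 62 61.
K' ⊕ ipad = 47 57 51 4e 54 57.
Inner input = 47 57 51 4e 54 57 ∥ c8.
Inner hash: even-index sum = 436 mod 256 = 180; odd-index sum = 252 mod 256 = 252 → b4 fc.

b4fc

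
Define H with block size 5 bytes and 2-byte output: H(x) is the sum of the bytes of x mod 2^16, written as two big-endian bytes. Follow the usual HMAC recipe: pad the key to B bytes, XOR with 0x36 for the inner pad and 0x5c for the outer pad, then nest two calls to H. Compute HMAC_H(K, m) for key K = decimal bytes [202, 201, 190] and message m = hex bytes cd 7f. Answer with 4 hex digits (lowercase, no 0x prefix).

Key decimal bytes [202, 201, 190] = ca c9 be is 3 bytes ≤ B = 5; zero-pad to 5 bytes: K' = ca c9 be 00 00.
K' ⊕ ipad = fc ff 88 36 36.  K' ⊕ opad = 96 95 e2 5c 5c.
Inner input = (K'⊕ipad) ∥ m = fc ff 88 36 36 ∥ cd 7f.
Inner hash: sum = 252+255+136+54+54+205+127 = 1083 → 04 3b.
Outer input = (K'⊕opad) ∥ inner = 96 95 e2 5c 5c ∥ 04 3b.
Outer hash (tag): sum = 150+149+226+92+92+4+59 = 772 → 03 04.

0304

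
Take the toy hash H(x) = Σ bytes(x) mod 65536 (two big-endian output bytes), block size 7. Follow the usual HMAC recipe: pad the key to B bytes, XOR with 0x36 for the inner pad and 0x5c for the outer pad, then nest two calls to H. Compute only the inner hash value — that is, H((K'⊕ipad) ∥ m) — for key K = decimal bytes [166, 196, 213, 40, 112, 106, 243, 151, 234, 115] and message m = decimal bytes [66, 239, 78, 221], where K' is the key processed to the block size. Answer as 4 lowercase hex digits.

Key decimal bytes [166, 196, 213, 40, 112, 106, 243, 151, 234, 115] = a6 c4 d5 28 70 6a f3 97 ea 73 is 10 bytes > B = 7, so hash it first: H(key) = 06 28, then zero-pad to 7 bytes: K' = 06 28 00 00 00 00 00.
K' ⊕ ipad = 30 1e 36 36 36 36 36.
Inner input = 30 1e 36 36 36 36 36 ∥ 42 ef 4e dd.
Inner hash: sum = 48+30+54+54+54+54+54+66+239+78+221 = 952 → 03 b8.

03b8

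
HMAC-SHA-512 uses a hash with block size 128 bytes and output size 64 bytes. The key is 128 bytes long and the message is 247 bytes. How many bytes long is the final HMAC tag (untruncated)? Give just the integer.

64

The tag is one SHA-512 digest: 64 bytes.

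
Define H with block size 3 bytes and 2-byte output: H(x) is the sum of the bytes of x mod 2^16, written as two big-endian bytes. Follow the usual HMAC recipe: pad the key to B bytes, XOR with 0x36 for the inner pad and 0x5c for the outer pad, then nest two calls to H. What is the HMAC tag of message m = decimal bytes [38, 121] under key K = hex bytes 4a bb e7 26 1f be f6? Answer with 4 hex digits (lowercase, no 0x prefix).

Key hex bytes 4a bb e7 26 1f be f6 is 7 bytes > B = 3, so hash it first: H(key) = 03 e5, then zero-pad to 3 bytes: K' = 03 e5 00.
K' ⊕ ipad = 35 d3 36.  K' ⊕ opad = 5f b9 5c.
Inner input = (K'⊕ipad) ∥ m = 35 d3 36 ∥ 26 79.
Inner hash: sum = 53+211+54+38+121 = 477 → 01 dd.
Outer input = (K'⊕opad) ∥ inner = 5f b9 5c ∥ 01 dd.
Outer hash (tag): sum = 95+185+92+1+221 = 594 → 02 52.

0252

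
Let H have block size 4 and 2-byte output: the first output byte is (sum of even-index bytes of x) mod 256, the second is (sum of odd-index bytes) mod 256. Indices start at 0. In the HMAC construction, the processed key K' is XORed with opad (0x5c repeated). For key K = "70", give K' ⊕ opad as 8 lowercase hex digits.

6b6c5c5c

Key "70" = 37 30 is 2 bytes ≤ B = 4; zero-pad to 4 bytes: K' = 37 30 00 00.
XOR each byte with 0x5c: 37⊕5c=6b, 30⊕5c=6c, 00⊕5c=5c, 00⊕5c=5c.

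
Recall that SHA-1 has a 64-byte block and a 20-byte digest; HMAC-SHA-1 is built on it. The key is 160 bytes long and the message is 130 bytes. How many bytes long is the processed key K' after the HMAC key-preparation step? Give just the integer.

Key is 160 > 64 bytes, so it is hashed to 20 bytes then zero-padded to 64: |K'| = 64.

64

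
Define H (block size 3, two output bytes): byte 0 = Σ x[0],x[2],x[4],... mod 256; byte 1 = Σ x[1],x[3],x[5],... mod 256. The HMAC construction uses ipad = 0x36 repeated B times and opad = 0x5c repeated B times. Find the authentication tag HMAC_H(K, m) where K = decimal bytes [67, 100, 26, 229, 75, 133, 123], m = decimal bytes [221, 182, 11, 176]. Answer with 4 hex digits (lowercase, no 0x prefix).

Key decimal bytes [67, 100, 26, 229, 75, 133, 123] = 43 64 1a e5 4b 85 7b is 7 bytes > B = 3, so hash it first: H(key) = 23 ce, then zero-pad to 3 bytes: K' = 23 ce 00.
K' ⊕ ipad = 15 f8 36.  K' ⊕ opad = 7f 92 5c.
Inner input = (K'⊕ipad) ∥ m = 15 f8 36 ∥ dd b6 0b b0.
Inner hash: even-index sum = 433 mod 256 = 177; odd-index sum = 480 mod 256 = 224 → b1 e0.
Outer input = (K'⊕opad) ∥ inner = 7f 92 5c ∥ b1 e0.
Outer hash (tag): even-index sum = 443 mod 256 = 187; odd-index sum = 323 mod 256 = 67 → bb 43.

bb43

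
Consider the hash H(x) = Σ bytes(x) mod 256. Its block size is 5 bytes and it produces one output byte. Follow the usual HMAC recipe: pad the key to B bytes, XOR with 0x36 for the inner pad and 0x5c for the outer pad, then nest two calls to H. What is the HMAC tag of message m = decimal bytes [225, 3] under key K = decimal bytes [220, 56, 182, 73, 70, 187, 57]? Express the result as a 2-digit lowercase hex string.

b8

Key decimal bytes [220, 56, 182, 73, 70, 187, 57] = dc 38 b6 49 46 bb 39 is 7 bytes > B = 5, so hash it first: H(key) = 4d, then zero-pad to 5 bytes: K' = 4d 00 00 00 00.
K' ⊕ ipad = 7b 36 36 36 36.  K' ⊕ opad = 11 5c 5c 5c 5c.
Inner input = (K'⊕ipad) ∥ m = 7b 36 36 36 36 ∥ e1 03.
Inner hash: sum = 123+54+54+54+54+225+3 = 567; mod 256 = 55 → 37.
Outer input = (K'⊕opad) ∥ inner = 11 5c 5c 5c 5c ∥ 37.
Outer hash (tag): sum = 17+92+92+92+92+55 = 440; mod 256 = 184 → b8.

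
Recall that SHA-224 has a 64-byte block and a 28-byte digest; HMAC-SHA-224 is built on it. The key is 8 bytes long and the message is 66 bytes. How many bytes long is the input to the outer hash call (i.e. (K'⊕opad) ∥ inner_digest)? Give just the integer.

92

Key is 8 ≤ 64 bytes, zero-padded: |K'| = 64.
Outer input = (K'⊕opad) ∥ H(inner) → 64 + 28 = 92 bytes.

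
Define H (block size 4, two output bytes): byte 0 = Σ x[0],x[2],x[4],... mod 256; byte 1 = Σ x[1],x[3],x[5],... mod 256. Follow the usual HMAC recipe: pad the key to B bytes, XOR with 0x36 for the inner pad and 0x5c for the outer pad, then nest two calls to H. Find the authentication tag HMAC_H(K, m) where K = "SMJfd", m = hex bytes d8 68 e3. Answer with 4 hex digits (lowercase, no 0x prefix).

Key "SMJfd" = 53 4d 4a 66 64 is 5 bytes > B = 4, so hash it first: H(key) = 01 b3, then zero-pad to 4 bytes: K' = 01 b3 00 00.
K' ⊕ ipad = 37 85 36 36.  K' ⊕ opad = 5d ef 5c 5c.
Inner input = (K'⊕ipad) ∥ m = 37 85 36 36 ∥ d8 68 e3.
Inner hash: even-index sum = 552 mod 256 = 40; odd-index sum = 291 mod 256 = 35 → 28 23.
Outer input = (K'⊕opad) ∥ inner = 5d ef 5c 5c ∥ 28 23.
Outer hash (tag): even-index sum = 225 mod 256 = 225; odd-index sum = 366 mod 256 = 110 → e1 6e.

e16e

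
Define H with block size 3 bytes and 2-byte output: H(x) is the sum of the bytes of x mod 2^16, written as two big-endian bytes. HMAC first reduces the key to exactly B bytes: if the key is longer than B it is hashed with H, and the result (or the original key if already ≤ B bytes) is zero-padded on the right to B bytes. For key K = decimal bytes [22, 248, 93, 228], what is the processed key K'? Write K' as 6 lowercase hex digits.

|K| = 4 > B = 3, so first hash the key.
H(K): sum = 22+248+93+228 = 591 → 02 4f.
Zero-pad H(K) = 02 4f to 3 bytes: K' = 02 4f 00.

024f00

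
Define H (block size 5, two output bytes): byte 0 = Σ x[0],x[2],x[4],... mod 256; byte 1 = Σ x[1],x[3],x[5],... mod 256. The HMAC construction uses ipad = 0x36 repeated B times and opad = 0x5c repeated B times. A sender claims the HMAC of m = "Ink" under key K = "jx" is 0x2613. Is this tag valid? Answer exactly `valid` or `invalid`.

Key "jx" = 6a 78 is 2 bytes ≤ B = 5; zero-pad to 5 bytes: K' = 6a 78 00 00 00.
K' ⊕ ipad = 5c 4e 36 36 36; K' ⊕ opad = 36 24 5c 5c 5c.
Inner hash: even-index sum = 310 mod 256 = 54; odd-index sum = 312 mod 256 = 56 → 36 38.
Outer hash (recomputed tag): even-index sum = 294 mod 256 = 38; odd-index sum = 182 mod 256 = 182 → 26 b6.
Recomputed tag = 26b6; claimed = 2613 → mismatch.

invalid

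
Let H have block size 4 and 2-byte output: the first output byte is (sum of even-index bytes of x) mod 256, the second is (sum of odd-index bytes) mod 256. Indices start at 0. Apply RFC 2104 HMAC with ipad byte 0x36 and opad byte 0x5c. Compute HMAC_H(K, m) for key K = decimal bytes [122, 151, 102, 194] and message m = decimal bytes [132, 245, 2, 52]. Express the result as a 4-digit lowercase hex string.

Key decimal bytes [122, 151, 102, 194] = 7a 97 66 c2 is exactly B = 4 bytes: K' = 7a 97 66 c2.
K' ⊕ ipad = 4c a1 50 f4.  K' ⊕ opad = 26 cb 3a 9e.
Inner input = (K'⊕ipad) ∥ m = 4c a1 50 f4 ∥ 84 f5 02 34.
Inner hash: even-index sum = 290 mod 256 = 34; odd-index sum = 702 mod 256 = 190 → 22 be.
Outer input = (K'⊕opad) ∥ inner = 26 cb 3a 9e ∥ 22 be.
Outer hash (tag): even-index sum = 130 mod 256 = 130; odd-index sum = 551 mod 256 = 39 → 82 27.

8227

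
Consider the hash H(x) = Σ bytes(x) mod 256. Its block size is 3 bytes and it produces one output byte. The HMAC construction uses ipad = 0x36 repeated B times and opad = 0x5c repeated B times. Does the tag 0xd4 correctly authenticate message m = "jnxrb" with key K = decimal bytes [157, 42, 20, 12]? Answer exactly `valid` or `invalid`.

valid

Key decimal bytes [157, 42, 20, 12] = 9d 2a 14 0c is 4 bytes > B = 3, so hash it first: H(key) = e7, then zero-pad to 3 bytes: K' = e7 00 00.
K' ⊕ ipad = d1 36 36; K' ⊕ opad = bb 5c 5c.
Inner hash: sum = 209+54+54+106+110+120+114+98 = 865; mod 256 = 97 → 61.
Outer hash (recomputed tag): sum = 187+92+92+97 = 468; mod 256 = 212 → d4.
Recomputed tag = d4; claimed = d4 → match.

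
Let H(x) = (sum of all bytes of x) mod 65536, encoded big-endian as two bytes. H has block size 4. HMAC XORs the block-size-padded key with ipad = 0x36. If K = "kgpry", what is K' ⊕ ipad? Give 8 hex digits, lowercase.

Key "kgpry" = 6b 67 70 72 79 is 5 bytes > B = 4, so hash it first: H(key) = 02 2d, then zero-pad to 4 bytes: K' = 02 2d 00 00.
XOR each byte with 0x36: 02⊕36=34, 2d⊕36=1b, 00⊕36=36, 00⊕36=36.

341b3636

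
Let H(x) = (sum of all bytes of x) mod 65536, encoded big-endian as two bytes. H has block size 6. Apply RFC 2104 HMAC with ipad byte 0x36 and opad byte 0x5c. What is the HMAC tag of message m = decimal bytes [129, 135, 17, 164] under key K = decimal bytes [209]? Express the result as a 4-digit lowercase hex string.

030e

Key decimal bytes [209] = d1 is 1 byte ≤ B = 6; zero-pad to 6 bytes: K' = d1 00 00 00 00 00.
K' ⊕ ipad = e7 36 36 36 36 36.  K' ⊕ opad = 8d 5c 5c 5c 5c 5c.
Inner input = (K'⊕ipad) ∥ m = e7 36 36 36 36 36 ∥ 81 87 11 a4.
Inner hash: sum = 231+54+54+54+54+54+129+135+17+164 = 946 → 03 b2.
Outer input = (K'⊕opad) ∥ inner = 8d 5c 5c 5c 5c 5c ∥ 03 b2.
Outer hash (tag): sum = 141+92+92+92+92+92+3+178 = 782 → 03 0e.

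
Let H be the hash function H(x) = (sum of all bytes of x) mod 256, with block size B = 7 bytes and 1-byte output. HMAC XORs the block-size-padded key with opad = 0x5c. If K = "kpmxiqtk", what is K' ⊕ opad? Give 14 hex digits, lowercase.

255c5c5c5c5c5c

Key "kpmxiqtk" = 6b 70 6d 78 69 71 74 6b is 8 bytes > B = 7, so hash it first: H(key) = 79, then zero-pad to 7 bytes: K' = 79 00 00 00 00 00 00.
XOR each byte with 0x5c: 79⊕5c=25, 00⊕5c=5c, 00⊕5c=5c, 00⊕5c=5c, 00⊕5c=5c, 00⊕5c=5c, 00⊕5c=5c.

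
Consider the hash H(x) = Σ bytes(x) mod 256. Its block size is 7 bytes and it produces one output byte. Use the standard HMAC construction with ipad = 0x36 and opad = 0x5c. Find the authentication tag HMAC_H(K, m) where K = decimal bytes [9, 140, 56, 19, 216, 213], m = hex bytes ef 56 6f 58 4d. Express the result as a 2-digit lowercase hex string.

Key decimal bytes [9, 140, 56, 19, 216, 213] = 09 8c 38 13 d8 d5 is 6 bytes ≤ B = 7; zero-pad to 7 bytes: K' = 09 8c 38 13 d8 d5 00.
K' ⊕ ipad = 3f ba 0e 25 ee e3 36.  K' ⊕ opad = 55 d0 64 4f 84 89 5c.
Inner input = (K'⊕ipad) ∥ m = 3f ba 0e 25 ee e3 36 ∥ ef 56 6f 58 4d.
Inner hash: sum = 63+186+14+37+238+227+54+239+86+111+88+77 = 1420; mod 256 = 140 → 8c.
Outer input = (K'⊕opad) ∥ inner = 55 d0 64 4f 84 89 5c ∥ 8c.
Outer hash (tag): sum = 85+208+100+79+132+137+92+140 = 973; mod 256 = 205 → cd.

cd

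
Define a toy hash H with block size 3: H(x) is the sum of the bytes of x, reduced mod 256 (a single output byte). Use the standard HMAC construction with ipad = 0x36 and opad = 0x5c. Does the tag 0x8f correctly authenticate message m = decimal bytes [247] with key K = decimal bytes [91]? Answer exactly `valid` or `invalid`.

valid

Key decimal bytes [91] = 5b is 1 byte ≤ B = 3; zero-pad to 3 bytes: K' = 5b 00 00.
K' ⊕ ipad = 6d 36 36; K' ⊕ opad = 07 5c 5c.
Inner hash: sum = 109+54+54+247 = 464; mod 256 = 208 → d0.
Outer hash (recomputed tag): sum = 7+92+92+208 = 399; mod 256 = 143 → 8f.
Recomputed tag = 8f; claimed = 8f → match.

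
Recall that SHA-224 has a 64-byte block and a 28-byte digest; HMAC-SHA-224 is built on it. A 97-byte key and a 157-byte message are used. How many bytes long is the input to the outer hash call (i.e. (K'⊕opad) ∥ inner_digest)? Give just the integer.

92

Key is 97 > 64 bytes, so it is hashed to 28 bytes then zero-padded to 64: |K'| = 64.
Outer input = (K'⊕opad) ∥ H(inner) → 64 + 28 = 92 bytes.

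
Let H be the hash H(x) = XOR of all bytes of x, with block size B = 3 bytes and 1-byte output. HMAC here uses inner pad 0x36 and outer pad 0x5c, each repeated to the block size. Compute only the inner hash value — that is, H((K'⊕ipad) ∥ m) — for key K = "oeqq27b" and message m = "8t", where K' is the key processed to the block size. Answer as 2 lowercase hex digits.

Key "oeqq27b" = 6f 65 71 71 32 37 62 is 7 bytes > B = 3, so hash it first: H(key) = 6d, then zero-pad to 3 bytes: K' = 6d 00 00.
K' ⊕ ipad = 5b 36 36.
Inner input = 5b 36 36 ∥ 38 74.
Inner hash: XOR 5b⊕36⊕36⊕38⊕74 = 17.

17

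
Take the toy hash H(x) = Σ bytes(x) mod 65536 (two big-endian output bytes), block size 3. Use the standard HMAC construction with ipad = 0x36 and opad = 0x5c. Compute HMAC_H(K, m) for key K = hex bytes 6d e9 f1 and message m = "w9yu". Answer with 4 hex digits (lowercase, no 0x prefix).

0235

Key hex bytes 6d e9 f1 is exactly B = 3 bytes: K' = 6d e9 f1.
K' ⊕ ipad = 5b df c7.  K' ⊕ opad = 31 b5 ad.
Inner input = (K'⊕ipad) ∥ m = 5b df c7 ∥ 77 39 79 75.
Inner hash: sum = 91+223+199+119+57+121+117 = 927 → 03 9f.
Outer input = (K'⊕opad) ∥ inner = 31 b5 ad ∥ 03 9f.
Outer hash (tag): sum = 49+181+173+3+159 = 565 → 02 35.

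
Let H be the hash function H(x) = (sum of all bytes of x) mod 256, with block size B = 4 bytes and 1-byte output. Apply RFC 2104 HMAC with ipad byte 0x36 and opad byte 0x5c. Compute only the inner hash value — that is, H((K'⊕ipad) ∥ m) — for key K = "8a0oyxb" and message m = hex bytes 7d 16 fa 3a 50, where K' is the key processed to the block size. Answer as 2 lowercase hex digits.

Key "8a0oyxb" = 38 61 30 6f 79 78 62 is 7 bytes > B = 4, so hash it first: H(key) = 8b, then zero-pad to 4 bytes: K' = 8b 00 00 00.
K' ⊕ ipad = bd 36 36 36.
Inner input = bd 36 36 36 ∥ 7d 16 fa 3a 50.
Inner hash: sum = 189+54+54+54+125+22+250+58+80 = 886; mod 256 = 118 → 76.

76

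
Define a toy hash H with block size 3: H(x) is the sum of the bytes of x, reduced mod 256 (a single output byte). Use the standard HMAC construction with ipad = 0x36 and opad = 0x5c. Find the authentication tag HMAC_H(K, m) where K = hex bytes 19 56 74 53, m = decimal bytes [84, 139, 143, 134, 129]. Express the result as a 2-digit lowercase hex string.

Key hex bytes 19 56 74 53 is 4 bytes > B = 3, so hash it first: H(key) = 36, then zero-pad to 3 bytes: K' = 36 00 00.
K' ⊕ ipad = 00 36 36.  K' ⊕ opad = 6a 5c 5c.
Inner input = (K'⊕ipad) ∥ m = 00 36 36 ∥ 54 8b 8f 86 81.
Inner hash: sum = 0+54+54+84+139+143+134+129 = 737; mod 256 = 225 → e1.
Outer input = (K'⊕opad) ∥ inner = 6a 5c 5c ∥ e1.
Outer hash (tag): sum = 106+92+92+225 = 515; mod 256 = 3 → 03.

03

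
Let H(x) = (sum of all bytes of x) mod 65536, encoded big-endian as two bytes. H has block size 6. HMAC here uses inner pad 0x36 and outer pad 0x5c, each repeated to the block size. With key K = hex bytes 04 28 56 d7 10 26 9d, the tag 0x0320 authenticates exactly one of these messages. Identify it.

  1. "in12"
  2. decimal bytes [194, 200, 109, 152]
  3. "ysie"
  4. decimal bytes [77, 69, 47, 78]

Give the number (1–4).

3

Key hex bytes 04 28 56 d7 10 26 9d is 7 bytes > B = 6, so hash it first: H(key) = 02 2c, then zero-pad to 6 bytes: K' = 02 2c 00 00 00 00.
K' ⊕ ipad = 34 1a 36 36 36 36; K' ⊕ opad = 5e 70 5c 5c 5c 5c.
m1: inner = H(34 1a 36 36 36 36 69 6e 31 32) = 02 60; tag = H(5e 70 5c 5c 5c 5c 02 60) = 02a0
m2: inner = H(34 1a 36 36 36 36 c2 c8 6d 98) = 03 b5; tag = H(5e 70 5c 5c 5c 5c 03 b5) = 02f6
m3: inner = H(34 1a 36 36 36 36 79 73 69 65) = 02 e0; tag = H(5e 70 5c 5c 5c 5c 02 e0) = 0320 ← matches
m4: inner = H(34 1a 36 36 36 36 4d 45 2f 4e) = 02 35; tag = H(5e 70 5c 5c 5c 5c 02 35) = 0275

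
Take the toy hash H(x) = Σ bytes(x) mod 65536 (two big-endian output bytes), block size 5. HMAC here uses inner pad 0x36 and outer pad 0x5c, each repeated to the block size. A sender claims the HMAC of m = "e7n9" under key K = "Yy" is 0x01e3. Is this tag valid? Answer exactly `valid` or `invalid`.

valid

Key "Yy" = 59 79 is 2 bytes ≤ B = 5; zero-pad to 5 bytes: K' = 59 79 00 00 00.
K' ⊕ ipad = 6f 4f 36 36 36; K' ⊕ opad = 05 25 5c 5c 5c.
Inner hash: sum = 111+79+54+54+54+101+55+110+57 = 675 → 02 a3.
Outer hash (recomputed tag): sum = 5+37+92+92+92+2+163 = 483 → 01 e3.
Recomputed tag = 01e3; claimed = 01e3 → match.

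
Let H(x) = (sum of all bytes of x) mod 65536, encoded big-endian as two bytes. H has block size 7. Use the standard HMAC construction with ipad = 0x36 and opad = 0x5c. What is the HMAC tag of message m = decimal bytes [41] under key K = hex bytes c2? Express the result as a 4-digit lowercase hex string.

0329

Key hex bytes c2 is 1 byte ≤ B = 7; zero-pad to 7 bytes: K' = c2 00 00 00 00 00 00.
K' ⊕ ipad = f4 36 36 36 36 36 36.  K' ⊕ opad = 9e 5c 5c 5c 5c 5c 5c.
Inner input = (K'⊕ipad) ∥ m = f4 36 36 36 36 36 36 ∥ 29.
Inner hash: sum = 244+54+54+54+54+54+54+41 = 609 → 02 61.
Outer input = (K'⊕opad) ∥ inner = 9e 5c 5c 5c 5c 5c 5c ∥ 02 61.
Outer hash (tag): sum = 158+92+92+92+92+92+92+2+97 = 809 → 03 29.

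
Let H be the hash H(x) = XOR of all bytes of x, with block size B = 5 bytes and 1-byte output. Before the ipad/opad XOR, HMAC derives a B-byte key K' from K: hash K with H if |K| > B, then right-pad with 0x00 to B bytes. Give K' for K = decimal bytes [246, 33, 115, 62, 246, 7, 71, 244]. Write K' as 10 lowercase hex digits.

d800000000

|K| = 8 > B = 5, so first hash the key.
H(K): XOR f6⊕21⊕73⊕3e⊕f6⊕07⊕47⊕f4 = d8.
Zero-pad H(K) = d8 to 5 bytes: K' = d8 00 00 00 00.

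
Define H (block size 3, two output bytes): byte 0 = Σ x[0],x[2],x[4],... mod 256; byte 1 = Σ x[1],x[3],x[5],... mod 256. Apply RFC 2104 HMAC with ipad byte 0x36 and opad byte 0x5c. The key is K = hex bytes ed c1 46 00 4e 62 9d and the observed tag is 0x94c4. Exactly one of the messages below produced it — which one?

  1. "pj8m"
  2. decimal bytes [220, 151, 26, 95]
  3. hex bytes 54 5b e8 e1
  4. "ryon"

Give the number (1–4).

4

Key hex bytes ed c1 46 00 4e 62 9d is 7 bytes > B = 3, so hash it first: H(key) = 1e 23, then zero-pad to 3 bytes: K' = 1e 23 00.
K' ⊕ ipad = 28 15 36; K' ⊕ opad = 42 7f 5c.
m1: inner = H(28 15 36 70 6a 38 6d) = 35 bd; tag = H(42 7f 5c 35 bd) = 5bb4
m2: inner = H(28 15 36 dc 97 1a 5f) = 54 0b; tag = H(42 7f 5c 54 0b) = a9d3
m3: inner = H(28 15 36 54 5b e8 e1) = 9a 51; tag = H(42 7f 5c 9a 51) = ef19
m4: inner = H(28 15 36 72 79 6f 6e) = 45 f6; tag = H(42 7f 5c 45 f6) = 94c4 ← matches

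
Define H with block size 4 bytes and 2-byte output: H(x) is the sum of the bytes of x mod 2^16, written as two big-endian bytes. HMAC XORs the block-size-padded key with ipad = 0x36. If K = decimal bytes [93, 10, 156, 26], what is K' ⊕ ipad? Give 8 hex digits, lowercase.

Key decimal bytes [93, 10, 156, 26] = 5d 0a 9c 1a is exactly B = 4 bytes: K' = 5d 0a 9c 1a.
XOR each byte with 0x36: 5d⊕36=6b, 0a⊕36=3c, 9c⊕36=aa, 1a⊕36=2c.

6b3caa2c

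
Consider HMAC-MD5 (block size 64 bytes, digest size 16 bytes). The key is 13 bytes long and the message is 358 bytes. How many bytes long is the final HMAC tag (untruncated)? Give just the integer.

The tag is one MD5 digest: 16 bytes.

16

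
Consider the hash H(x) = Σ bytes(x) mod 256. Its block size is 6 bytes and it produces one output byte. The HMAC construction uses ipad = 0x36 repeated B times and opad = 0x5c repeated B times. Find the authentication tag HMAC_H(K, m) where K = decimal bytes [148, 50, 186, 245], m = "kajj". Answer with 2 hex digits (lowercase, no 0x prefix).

Key decimal bytes [148, 50, 186, 245] = 94 32 ba f5 is 4 bytes ≤ B = 6; zero-pad to 6 bytes: K' = 94 32 ba f5 00 00.
K' ⊕ ipad = a2 04 8c c3 36 36.  K' ⊕ opad = c8 6e e6 a9 5c 5c.
Inner input = (K'⊕ipad) ∥ m = a2 04 8c c3 36 36 ∥ 6b 61 6a 6a.
Inner hash: sum = 162+4+140+195+54+54+107+97+106+106 = 1025; mod 256 = 1 → 01.
Outer input = (K'⊕opad) ∥ inner = c8 6e e6 a9 5c 5c ∥ 01.
Outer hash (tag): sum = 200+110+230+169+92+92+1 = 894; mod 256 = 126 → 7e.

7e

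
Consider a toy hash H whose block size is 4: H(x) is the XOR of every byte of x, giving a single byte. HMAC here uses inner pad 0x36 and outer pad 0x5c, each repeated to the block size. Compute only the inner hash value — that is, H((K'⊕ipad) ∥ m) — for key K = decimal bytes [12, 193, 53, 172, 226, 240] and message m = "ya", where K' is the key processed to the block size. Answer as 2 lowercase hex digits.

5e

Key decimal bytes [12, 193, 53, 172, 226, 240] = 0c c1 35 ac e2 f0 is 6 bytes > B = 4, so hash it first: H(key) = 46, then zero-pad to 4 bytes: K' = 46 00 00 00.
K' ⊕ ipad = 70 36 36 36.
Inner input = 70 36 36 36 ∥ 79 61.
Inner hash: XOR 70⊕36⊕36⊕36⊕79⊕61 = 5e.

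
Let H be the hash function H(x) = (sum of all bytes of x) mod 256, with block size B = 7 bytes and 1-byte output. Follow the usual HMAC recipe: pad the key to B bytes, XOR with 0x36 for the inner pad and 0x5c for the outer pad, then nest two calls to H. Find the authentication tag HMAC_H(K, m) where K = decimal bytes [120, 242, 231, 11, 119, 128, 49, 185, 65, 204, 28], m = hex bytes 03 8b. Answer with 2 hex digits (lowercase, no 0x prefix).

84

Key decimal bytes [120, 242, 231, 11, 119, 128, 49, 185, 65, 204, 28] = 78 f2 e7 0b 77 80 31 b9 41 cc 1c is 11 bytes > B = 7, so hash it first: H(key) = 66, then zero-pad to 7 bytes: K' = 66 00 00 00 00 00 00.
K' ⊕ ipad = 50 36 36 36 36 36 36.  K' ⊕ opad = 3a 5c 5c 5c 5c 5c 5c.
Inner input = (K'⊕ipad) ∥ m = 50 36 36 36 36 36 36 ∥ 03 8b.
Inner hash: sum = 80+54+54+54+54+54+54+3+139 = 546; mod 256 = 34 → 22.
Outer input = (K'⊕opad) ∥ inner = 3a 5c 5c 5c 5c 5c 5c ∥ 22.
Outer hash (tag): sum = 58+92+92+92+92+92+92+34 = 644; mod 256 = 132 → 84.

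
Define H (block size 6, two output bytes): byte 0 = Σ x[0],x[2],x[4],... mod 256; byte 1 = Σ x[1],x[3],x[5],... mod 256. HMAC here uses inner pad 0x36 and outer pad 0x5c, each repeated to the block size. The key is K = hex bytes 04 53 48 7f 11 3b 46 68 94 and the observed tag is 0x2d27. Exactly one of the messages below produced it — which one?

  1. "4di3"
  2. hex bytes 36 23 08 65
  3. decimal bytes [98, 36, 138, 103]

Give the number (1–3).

Key hex bytes 04 53 48 7f 11 3b 46 68 94 is 9 bytes > B = 6, so hash it first: H(key) = 37 75, then zero-pad to 6 bytes: K' = 37 75 00 00 00 00.
K' ⊕ ipad = 01 43 36 36 36 36; K' ⊕ opad = 6b 29 5c 5c 5c 5c.
m1: inner = H(01 43 36 36 36 36 34 64 69 33) = 0a 46; tag = H(6b 29 5c 5c 5c 5c 0a 46) = 2d27 ← matches
m2: inner = H(01 43 36 36 36 36 36 23 08 65) = ab 37; tag = H(6b 29 5c 5c 5c 5c ab 37) = ce18
m3: inner = H(01 43 36 36 36 36 62 24 8a 67) = 59 3a; tag = H(6b 29 5c 5c 5c 5c 59 3a) = 7c1b

1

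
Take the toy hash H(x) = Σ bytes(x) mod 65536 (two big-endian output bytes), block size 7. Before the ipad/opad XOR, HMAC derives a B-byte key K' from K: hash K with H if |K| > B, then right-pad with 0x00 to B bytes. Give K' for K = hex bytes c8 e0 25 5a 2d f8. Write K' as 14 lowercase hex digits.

c8e0255a2df800

Key hex bytes c8 e0 25 5a 2d f8 is 6 bytes ≤ B = 7; zero-pad to 7 bytes: K' = c8 e0 25 5a 2d f8 00.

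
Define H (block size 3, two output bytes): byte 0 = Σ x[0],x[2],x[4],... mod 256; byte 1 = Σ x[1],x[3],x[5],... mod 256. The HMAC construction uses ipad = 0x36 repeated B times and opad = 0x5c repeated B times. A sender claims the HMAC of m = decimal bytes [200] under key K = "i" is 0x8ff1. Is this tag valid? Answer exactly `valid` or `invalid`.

Key "i" = 69 is 1 byte ≤ B = 3; zero-pad to 3 bytes: K' = 69 00 00.
K' ⊕ ipad = 5f 36 36; K' ⊕ opad = 35 5c 5c.
Inner hash: even-index sum = 149 mod 256 = 149; odd-index sum = 254 mod 256 = 254 → 95 fe.
Outer hash (recomputed tag): even-index sum = 399 mod 256 = 143; odd-index sum = 241 mod 256 = 241 → 8f f1.
Recomputed tag = 8ff1; claimed = 8ff1 → match.

valid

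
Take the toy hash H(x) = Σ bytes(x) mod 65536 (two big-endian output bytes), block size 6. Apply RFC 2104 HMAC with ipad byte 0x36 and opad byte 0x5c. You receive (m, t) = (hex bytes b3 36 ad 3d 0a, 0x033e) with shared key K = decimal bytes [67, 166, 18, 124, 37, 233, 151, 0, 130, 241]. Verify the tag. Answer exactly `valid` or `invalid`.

valid

Key decimal bytes [67, 166, 18, 124, 37, 233, 151, 0, 130, 241] = 43 a6 12 7c 25 e9 97 00 82 f1 is 10 bytes > B = 6, so hash it first: H(key) = 04 8f, then zero-pad to 6 bytes: K' = 04 8f 00 00 00 00.
K' ⊕ ipad = 32 b9 36 36 36 36; K' ⊕ opad = 58 d3 5c 5c 5c 5c.
Inner hash: sum = 50+185+54+54+54+54+179+54+173+61+10 = 928 → 03 a0.
Outer hash (recomputed tag): sum = 88+211+92+92+92+92+3+160 = 830 → 03 3e.
Recomputed tag = 033e; claimed = 033e → match.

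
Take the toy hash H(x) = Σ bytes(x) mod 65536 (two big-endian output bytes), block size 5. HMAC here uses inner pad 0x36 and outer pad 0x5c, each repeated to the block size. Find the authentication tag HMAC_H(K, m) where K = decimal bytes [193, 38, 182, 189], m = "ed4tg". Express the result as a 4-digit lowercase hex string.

0362

Key decimal bytes [193, 38, 182, 189] = c1 26 b6 bd is 4 bytes ≤ B = 5; zero-pad to 5 bytes: K' = c1 26 b6 bd 00.
K' ⊕ ipad = f7 10 80 8b 36.  K' ⊕ opad = 9d 7a ea e1 5c.
Inner input = (K'⊕ipad) ∥ m = f7 10 80 8b 36 ∥ 65 64 34 74 67.
Inner hash: sum = 247+16+128+139+54+101+100+52+116+103 = 1056 → 04 20.
Outer input = (K'⊕opad) ∥ inner = 9d 7a ea e1 5c ∥ 04 20.
Outer hash (tag): sum = 157+122+234+225+92+4+32 = 866 → 03 62.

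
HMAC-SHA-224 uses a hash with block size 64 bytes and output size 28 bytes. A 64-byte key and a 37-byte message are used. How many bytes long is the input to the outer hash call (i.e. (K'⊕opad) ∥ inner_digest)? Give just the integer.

Key is 64 ≤ 64 bytes, zero-padded: |K'| = 64.
Outer input = (K'⊕opad) ∥ H(inner) → 64 + 28 = 92 bytes.

92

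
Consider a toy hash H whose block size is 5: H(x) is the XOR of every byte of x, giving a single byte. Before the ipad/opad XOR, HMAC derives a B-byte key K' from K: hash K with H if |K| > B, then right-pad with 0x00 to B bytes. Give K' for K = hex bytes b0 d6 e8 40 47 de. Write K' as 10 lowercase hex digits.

5700000000

|K| = 6 > B = 5, so first hash the key.
H(K): XOR b0⊕d6⊕e8⊕40⊕47⊕de = 57.
Zero-pad H(K) = 57 to 5 bytes: K' = 57 00 00 00 00.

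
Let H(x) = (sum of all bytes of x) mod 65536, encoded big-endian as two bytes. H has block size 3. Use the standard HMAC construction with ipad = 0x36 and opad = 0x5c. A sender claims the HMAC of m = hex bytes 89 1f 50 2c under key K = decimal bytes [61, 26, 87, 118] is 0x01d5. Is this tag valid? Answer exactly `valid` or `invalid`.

valid

Key decimal bytes [61, 26, 87, 118] = 3d 1a 57 76 is 4 bytes > B = 3, so hash it first: H(key) = 01 24, then zero-pad to 3 bytes: K' = 01 24 00.
K' ⊕ ipad = 37 12 36; K' ⊕ opad = 5d 78 5c.
Inner hash: sum = 55+18+54+137+31+80+44 = 419 → 01 a3.
Outer hash (recomputed tag): sum = 93+120+92+1+163 = 469 → 01 d5.
Recomputed tag = 01d5; claimed = 01d5 → match.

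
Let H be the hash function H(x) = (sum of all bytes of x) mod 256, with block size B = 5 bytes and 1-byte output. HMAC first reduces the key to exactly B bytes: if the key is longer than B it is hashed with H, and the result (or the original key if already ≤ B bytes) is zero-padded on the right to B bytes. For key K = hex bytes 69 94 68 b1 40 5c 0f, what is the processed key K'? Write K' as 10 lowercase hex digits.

|K| = 7 > B = 5, so first hash the key.
H(K): sum = 105+148+104+177+64+92+15 = 705; mod 256 = 193 → c1.
Zero-pad H(K) = c1 to 5 bytes: K' = c1 00 00 00 00.

c100000000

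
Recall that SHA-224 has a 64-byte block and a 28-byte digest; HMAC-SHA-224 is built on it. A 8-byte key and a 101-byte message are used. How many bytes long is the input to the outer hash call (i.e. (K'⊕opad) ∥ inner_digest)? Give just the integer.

92

Key is 8 ≤ 64 bytes, zero-padded: |K'| = 64.
Outer input = (K'⊕opad) ∥ H(inner) → 64 + 28 = 92 bytes.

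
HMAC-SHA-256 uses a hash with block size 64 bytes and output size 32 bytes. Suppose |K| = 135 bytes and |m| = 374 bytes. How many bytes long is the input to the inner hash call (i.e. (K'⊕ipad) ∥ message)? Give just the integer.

Key is 135 > 64 bytes, so it is hashed to 32 bytes then zero-padded to 64: |K'| = 64.
Inner input = (K'⊕ipad) ∥ m → 64 + 374 = 438 bytes.

438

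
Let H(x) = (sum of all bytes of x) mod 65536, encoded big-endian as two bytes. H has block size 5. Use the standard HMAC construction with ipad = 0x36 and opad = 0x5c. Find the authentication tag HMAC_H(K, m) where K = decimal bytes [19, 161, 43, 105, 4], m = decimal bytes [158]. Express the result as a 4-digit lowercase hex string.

025a

Key decimal bytes [19, 161, 43, 105, 4] = 13 a1 2b 69 04 is exactly B = 5 bytes: K' = 13 a1 2b 69 04.
K' ⊕ ipad = 25 97 1d 5f 32.  K' ⊕ opad = 4f fd 77 35 58.
Inner input = (K'⊕ipad) ∥ m = 25 97 1d 5f 32 ∥ 9e.
Inner hash: sum = 37+151+29+95+50+158 = 520 → 02 08.
Outer input = (K'⊕opad) ∥ inner = 4f fd 77 35 58 ∥ 02 08.
Outer hash (tag): sum = 79+253+119+53+88+2+8 = 602 → 02 5a.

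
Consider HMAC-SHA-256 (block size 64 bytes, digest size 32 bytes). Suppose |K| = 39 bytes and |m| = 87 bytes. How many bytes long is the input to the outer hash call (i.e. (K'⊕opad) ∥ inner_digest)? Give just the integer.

96

Key is 39 ≤ 64 bytes, zero-padded: |K'| = 64.
Outer input = (K'⊕opad) ∥ H(inner) → 64 + 32 = 96 bytes.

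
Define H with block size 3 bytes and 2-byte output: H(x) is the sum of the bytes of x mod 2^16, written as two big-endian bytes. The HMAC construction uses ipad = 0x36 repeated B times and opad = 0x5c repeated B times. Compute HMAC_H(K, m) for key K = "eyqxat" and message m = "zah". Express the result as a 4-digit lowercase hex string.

01d3

Key "eyqxat" = 65 79 71 78 61 74 is 6 bytes > B = 3, so hash it first: H(key) = 02 9c, then zero-pad to 3 bytes: K' = 02 9c 00.
K' ⊕ ipad = 34 aa 36.  K' ⊕ opad = 5e c0 5c.
Inner input = (K'⊕ipad) ∥ m = 34 aa 36 ∥ 7a 61 68.
Inner hash: sum = 52+170+54+122+97+104 = 599 → 02 57.
Outer input = (K'⊕opad) ∥ inner = 5e c0 5c ∥ 02 57.
Outer hash (tag): sum = 94+192+92+2+87 = 467 → 01 d3.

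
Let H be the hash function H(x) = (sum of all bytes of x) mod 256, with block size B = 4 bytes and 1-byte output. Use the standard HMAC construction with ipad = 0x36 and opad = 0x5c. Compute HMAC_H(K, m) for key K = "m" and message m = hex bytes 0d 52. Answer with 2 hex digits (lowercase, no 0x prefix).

Key "m" = 6d is 1 byte ≤ B = 4; zero-pad to 4 bytes: K' = 6d 00 00 00.
K' ⊕ ipad = 5b 36 36 36.  K' ⊕ opad = 31 5c 5c 5c.
Inner input = (K'⊕ipad) ∥ m = 5b 36 36 36 ∥ 0d 52.
Inner hash: sum = 91+54+54+54+13+82 = 348; mod 256 = 92 → 5c.
Outer input = (K'⊕opad) ∥ inner = 31 5c 5c 5c ∥ 5c.
Outer hash (tag): sum = 49+92+92+92+92 = 417; mod 256 = 161 → a1.

a1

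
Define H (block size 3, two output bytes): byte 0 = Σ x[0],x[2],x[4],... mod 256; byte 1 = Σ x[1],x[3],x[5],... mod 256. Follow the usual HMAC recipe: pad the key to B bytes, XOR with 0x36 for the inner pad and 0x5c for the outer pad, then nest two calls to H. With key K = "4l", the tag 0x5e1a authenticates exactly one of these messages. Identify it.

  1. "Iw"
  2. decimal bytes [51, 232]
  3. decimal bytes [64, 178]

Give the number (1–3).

Key "4l" = 34 6c is 2 bytes ≤ B = 3; zero-pad to 3 bytes: K' = 34 6c 00.
K' ⊕ ipad = 02 5a 36; K' ⊕ opad = 68 30 5c.
m1: inner = H(02 5a 36 49 77) = af a3; tag = H(68 30 5c af a3) = 67df
m2: inner = H(02 5a 36 33 e8) = 20 8d; tag = H(68 30 5c 20 8d) = 5150
m3: inner = H(02 5a 36 40 b2) = ea 9a; tag = H(68 30 5c ea 9a) = 5e1a ← matches

3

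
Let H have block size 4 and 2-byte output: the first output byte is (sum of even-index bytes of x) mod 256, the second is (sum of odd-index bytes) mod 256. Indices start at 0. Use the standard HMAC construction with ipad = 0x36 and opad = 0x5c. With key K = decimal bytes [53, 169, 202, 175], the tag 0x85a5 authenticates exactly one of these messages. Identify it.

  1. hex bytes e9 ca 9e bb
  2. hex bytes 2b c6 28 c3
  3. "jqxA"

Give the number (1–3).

1

Key decimal bytes [53, 169, 202, 175] = 35 a9 ca af is exactly B = 4 bytes: K' = 35 a9 ca af.
K' ⊕ ipad = 03 9f fc 99; K' ⊕ opad = 69 f5 96 f3.
m1: inner = H(03 9f fc 99 e9 ca 9e bb) = 86 bd; tag = H(69 f5 96 f3 86 bd) = 85a5 ← matches
m2: inner = H(03 9f fc 99 2b c6 28 c3) = 52 c1; tag = H(69 f5 96 f3 52 c1) = 51a9
m3: inner = H(03 9f fc 99 6a 71 78 41) = e1 ea; tag = H(69 f5 96 f3 e1 ea) = e0d2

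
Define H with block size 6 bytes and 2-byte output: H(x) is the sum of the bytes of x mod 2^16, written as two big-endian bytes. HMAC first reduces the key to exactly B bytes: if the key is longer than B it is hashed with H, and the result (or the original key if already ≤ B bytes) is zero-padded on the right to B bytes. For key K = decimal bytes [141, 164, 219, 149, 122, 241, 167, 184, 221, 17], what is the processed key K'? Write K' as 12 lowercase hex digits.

|K| = 10 > B = 6, so first hash the key.
H(K): sum = 141+164+219+149+122+241+167+184+221+17 = 1625 → 06 59.
Zero-pad H(K) = 06 59 to 6 bytes: K' = 06 59 00 00 00 00.

065900000000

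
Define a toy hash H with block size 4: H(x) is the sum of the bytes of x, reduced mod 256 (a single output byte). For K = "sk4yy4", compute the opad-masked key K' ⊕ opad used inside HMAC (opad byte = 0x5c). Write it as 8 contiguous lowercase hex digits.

645c5c5c

Key "sk4yy4" = 73 6b 34 79 79 34 is 6 bytes > B = 4, so hash it first: H(key) = 38, then zero-pad to 4 bytes: K' = 38 00 00 00.
XOR each byte with 0x5c: 38⊕5c=64, 00⊕5c=5c, 00⊕5c=5c, 00⊕5c=5c.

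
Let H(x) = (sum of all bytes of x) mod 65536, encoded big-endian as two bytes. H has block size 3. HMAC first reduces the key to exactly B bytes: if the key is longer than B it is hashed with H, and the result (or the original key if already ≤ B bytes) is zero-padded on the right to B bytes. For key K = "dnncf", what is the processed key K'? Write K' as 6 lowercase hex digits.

|K| = 5 > B = 3, so first hash the key.
H(K): sum = 100+110+110+99+102 = 521 → 02 09.
Zero-pad H(K) = 02 09 to 3 bytes: K' = 02 09 00.

020900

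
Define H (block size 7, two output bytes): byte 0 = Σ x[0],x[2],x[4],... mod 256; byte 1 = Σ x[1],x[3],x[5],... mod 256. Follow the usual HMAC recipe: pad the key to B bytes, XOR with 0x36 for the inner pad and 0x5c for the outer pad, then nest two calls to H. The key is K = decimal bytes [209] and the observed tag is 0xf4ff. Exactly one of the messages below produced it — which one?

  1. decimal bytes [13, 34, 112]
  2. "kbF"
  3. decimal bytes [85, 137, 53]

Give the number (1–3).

Key decimal bytes [209] = d1 is 1 byte ≤ B = 7; zero-pad to 7 bytes: K' = d1 00 00 00 00 00 00.
K' ⊕ ipad = e7 36 36 36 36 36 36; K' ⊕ opad = 8d 5c 5c 5c 5c 5c 5c.
m1: inner = H(e7 36 36 36 36 36 36 0d 22 70) = ab 1f; tag = H(8d 5c 5c 5c 5c 5c 5c ab 1f) = c0bf
m2: inner = H(e7 36 36 36 36 36 36 6b 62 46) = eb 53; tag = H(8d 5c 5c 5c 5c 5c 5c eb 53) = f4ff ← matches
m3: inner = H(e7 36 36 36 36 36 36 55 89 35) = 12 2c; tag = H(8d 5c 5c 5c 5c 5c 5c 12 2c) = cd26

2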